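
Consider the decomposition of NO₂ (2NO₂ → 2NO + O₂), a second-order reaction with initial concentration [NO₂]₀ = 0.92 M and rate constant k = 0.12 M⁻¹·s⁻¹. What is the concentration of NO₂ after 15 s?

0.3464 M

Step 1: For a second-order reaction: 1/[NO₂] = 1/[NO₂]₀ + kt
Step 2: 1/[NO₂] = 1/0.92 + 0.12 × 15
Step 3: 1/[NO₂] = 1.087 + 1.8 = 2.887
Step 4: [NO₂] = 1/2.887 = 0.3464 M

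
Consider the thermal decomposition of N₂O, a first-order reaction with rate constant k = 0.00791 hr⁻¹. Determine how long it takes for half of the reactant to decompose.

87.63 hr

Step 1: For a first-order reaction, t₁/₂ = ln(2)/k
Step 2: t₁/₂ = ln(2)/0.00791
Step 3: t₁/₂ = 0.6931/0.00791 = 87.63 hr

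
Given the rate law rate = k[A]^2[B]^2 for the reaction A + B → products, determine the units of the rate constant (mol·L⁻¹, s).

(mol·L⁻¹)⁻³·s⁻¹

Step 1: Overall order = 2 + 2 = 4.
Step 2: rate has units mol·L⁻¹·s⁻¹; [A]^2[B]^2 has units (mol·L⁻¹)^4.
Step 3: k = rate/([A]^2[B]^2), so units of k = (mol·L⁻¹)^(1-4)·s⁻¹ = (mol·L⁻¹)⁻³·s⁻¹.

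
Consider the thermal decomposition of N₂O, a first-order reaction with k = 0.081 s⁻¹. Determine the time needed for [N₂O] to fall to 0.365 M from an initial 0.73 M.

8.557 s

Step 1: For first-order: t = ln([N₂O]₀/[N₂O])/k
Step 2: t = ln(0.73/0.365)/0.081
Step 3: t = ln(2)/0.081
Step 4: t = 0.6931/0.081 = 8.557 s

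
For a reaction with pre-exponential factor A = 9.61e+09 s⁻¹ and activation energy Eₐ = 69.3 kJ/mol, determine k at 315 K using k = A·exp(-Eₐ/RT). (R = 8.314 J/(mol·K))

3.10e-02 s⁻¹

Step 1: Use the Arrhenius equation: k = A × exp(-Eₐ/RT)
Step 2: Convert Eₐ to J/mol: 69.3 kJ/mol = 69300 J/mol
Step 3: Calculate the exponent: -Eₐ/(RT) = -69300/(8.314 × 315) = -26.46139
Step 4: k = 9.61e+09 × exp(-26.46139)
Step 5: k = 9.61e+09 × 3.22080e-12 = 3.0952e-02 s⁻¹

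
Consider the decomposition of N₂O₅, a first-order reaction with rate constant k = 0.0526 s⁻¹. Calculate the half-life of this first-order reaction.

13.18 s

Step 1: For a first-order reaction, t₁/₂ = ln(2)/k
Step 2: t₁/₂ = ln(2)/0.0526
Step 3: t₁/₂ = 0.6931/0.0526 = 13.18 s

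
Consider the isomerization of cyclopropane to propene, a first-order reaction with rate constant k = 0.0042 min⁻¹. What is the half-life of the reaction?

165 min

Step 1: For a first-order reaction, t₁/₂ = ln(2)/k
Step 2: t₁/₂ = ln(2)/0.0042
Step 3: t₁/₂ = 0.6931/0.0042 = 165 min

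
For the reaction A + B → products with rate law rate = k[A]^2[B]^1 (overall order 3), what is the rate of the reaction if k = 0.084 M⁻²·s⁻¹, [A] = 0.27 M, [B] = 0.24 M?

0.00147 M/s

Step 1: The rate law is rate = k[A]^2[B]^1, overall order = 2+1 = 3
Step 2: Substitute values: rate = 0.084 × (0.27)^2 × (0.24)^1
Step 3: rate = 0.084 × 0.0729 × 0.24 = 0.00146966 M/s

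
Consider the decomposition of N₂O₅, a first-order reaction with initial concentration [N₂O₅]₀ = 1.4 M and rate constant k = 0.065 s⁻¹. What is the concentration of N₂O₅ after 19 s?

0.4072 M

Step 1: For a first-order reaction: [N₂O₅] = [N₂O₅]₀ × e^(-kt)
Step 2: [N₂O₅] = 1.4 × e^(-0.065 × 19)
Step 3: [N₂O₅] = 1.4 × e^(-1.235)
Step 4: [N₂O₅] = 1.4 × 0.290835 = 0.4072 M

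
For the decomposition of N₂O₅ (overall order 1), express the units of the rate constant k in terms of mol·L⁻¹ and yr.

yr⁻¹

Step 1: For overall order n, rate = k × (concentration)^n.
Step 2: Rate has units mol·L⁻¹·yr⁻¹; concentration term has units (mol·L⁻¹)^1.
Step 3: k = rate / (concentration)^n, so units of k = (mol·L⁻¹)^(1-1)·yr⁻¹ = yr⁻¹.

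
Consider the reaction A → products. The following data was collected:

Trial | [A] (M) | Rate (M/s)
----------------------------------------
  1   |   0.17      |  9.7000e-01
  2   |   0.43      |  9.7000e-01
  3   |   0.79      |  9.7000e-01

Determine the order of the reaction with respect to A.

zeroth order (0)

Step 1: Compare trials - when concentration changes, rate stays constant.
Step 2: rate₂/rate₁ = 9.7000e-01/9.7000e-01 = 1
Step 3: [A]₂/[A]₁ = 0.43/0.17 = 2.529
Step 4: Since rate ratio ≈ (conc ratio)^0, the reaction is zeroth order.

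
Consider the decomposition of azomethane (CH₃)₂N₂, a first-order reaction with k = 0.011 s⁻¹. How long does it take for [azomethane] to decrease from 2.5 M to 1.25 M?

63.01 s

Step 1: For first-order: t = ln([azomethane]₀/[azomethane])/k
Step 2: t = ln(2.5/1.25)/0.011
Step 3: t = ln(2)/0.011
Step 4: t = 0.6931/0.011 = 63.01 s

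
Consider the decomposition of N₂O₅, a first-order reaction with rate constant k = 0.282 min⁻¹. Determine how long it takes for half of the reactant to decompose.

2.458 min

Step 1: For a first-order reaction, t₁/₂ = ln(2)/k
Step 2: t₁/₂ = ln(2)/0.282
Step 3: t₁/₂ = 0.6931/0.282 = 2.458 min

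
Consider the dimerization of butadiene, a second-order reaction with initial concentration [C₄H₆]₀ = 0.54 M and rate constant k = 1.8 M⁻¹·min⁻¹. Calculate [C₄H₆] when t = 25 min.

0.02134 M

Step 1: For a second-order reaction: 1/[C₄H₆] = 1/[C₄H₆]₀ + kt
Step 2: 1/[C₄H₆] = 1/0.54 + 1.8 × 25
Step 3: 1/[C₄H₆] = 1.852 + 45 = 46.85
Step 4: [C₄H₆] = 1/46.85 = 0.02134 M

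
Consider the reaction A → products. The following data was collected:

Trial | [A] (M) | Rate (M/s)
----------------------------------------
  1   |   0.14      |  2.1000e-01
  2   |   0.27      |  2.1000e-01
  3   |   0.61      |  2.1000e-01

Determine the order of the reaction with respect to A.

zeroth order (0)

Step 1: Compare trials - when concentration changes, rate stays constant.
Step 2: rate₂/rate₁ = 2.1000e-01/2.1000e-01 = 1
Step 3: [A]₂/[A]₁ = 0.27/0.14 = 1.929
Step 4: Since rate ratio ≈ (conc ratio)^0, the reaction is zeroth order.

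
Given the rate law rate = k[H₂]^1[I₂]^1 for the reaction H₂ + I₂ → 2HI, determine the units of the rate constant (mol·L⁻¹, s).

(mol·L⁻¹)⁻¹·s⁻¹

Step 1: Overall order = 1 + 1 = 2.
Step 2: rate has units mol·L⁻¹·s⁻¹; [H₂]^1[I₂]^1 has units (mol·L⁻¹)^2.
Step 3: k = rate/([H₂]^1[I₂]^1), so units of k = (mol·L⁻¹)^(1-2)·s⁻¹ = (mol·L⁻¹)⁻¹·s⁻¹.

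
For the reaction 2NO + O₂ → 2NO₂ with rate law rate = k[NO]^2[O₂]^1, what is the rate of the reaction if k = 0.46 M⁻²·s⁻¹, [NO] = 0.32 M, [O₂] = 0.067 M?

0.003156 M/s

Step 1: The rate law is rate = k[NO]^2[O₂]^1
Step 2: Substitute: rate = 0.46 × (0.32)^2 × (0.067)^1
Step 3: rate = 0.46 × 0.1024 × 0.067 = 0.00315597 M/s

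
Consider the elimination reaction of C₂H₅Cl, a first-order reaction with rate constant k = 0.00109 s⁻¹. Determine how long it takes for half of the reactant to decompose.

635.9 s

Step 1: For a first-order reaction, t₁/₂ = ln(2)/k
Step 2: t₁/₂ = ln(2)/0.00109
Step 3: t₁/₂ = 0.6931/0.00109 = 635.9 s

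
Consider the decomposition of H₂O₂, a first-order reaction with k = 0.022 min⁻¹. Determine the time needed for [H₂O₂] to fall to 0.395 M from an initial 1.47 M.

59.73 min

Step 1: For first-order: t = ln([H₂O₂]₀/[H₂O₂])/k
Step 2: t = ln(1.47/0.395)/0.022
Step 3: t = ln(3.722)/0.022
Step 4: t = 1.314/0.022 = 59.73 min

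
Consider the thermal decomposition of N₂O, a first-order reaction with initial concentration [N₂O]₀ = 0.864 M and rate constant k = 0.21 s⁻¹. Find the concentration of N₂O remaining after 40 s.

0.0001943 M

Step 1: For a first-order reaction: [N₂O] = [N₂O]₀ × e^(-kt)
Step 2: [N₂O] = 0.864 × e^(-0.21 × 40)
Step 3: [N₂O] = 0.864 × e^(-8.4)
Step 4: [N₂O] = 0.864 × 0.000224867 = 0.0001943 M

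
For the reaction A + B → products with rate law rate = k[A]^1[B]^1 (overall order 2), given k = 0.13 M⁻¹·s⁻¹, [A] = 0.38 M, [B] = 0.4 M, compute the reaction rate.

0.01976 M/s

Step 1: The rate law is rate = k[A]^1[B]^1, overall order = 1+1 = 2
Step 2: Substitute values: rate = 0.13 × (0.38)^1 × (0.4)^1
Step 3: rate = 0.13 × 0.38 × 0.4 = 0.01976 M/s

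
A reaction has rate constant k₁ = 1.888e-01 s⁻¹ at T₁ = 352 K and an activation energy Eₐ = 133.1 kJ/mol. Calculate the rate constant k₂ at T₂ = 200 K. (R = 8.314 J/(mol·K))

1.839e-16 s⁻¹

Step 1: Use the two-temperature Arrhenius form: ln(k₂/k₁) = -Eₐ/R × (1/T₂ - 1/T₁)
Step 2: Convert Eₐ to J/mol: 133.1 kJ/mol = 133100 J/mol
Step 3: 1/T₂ - 1/T₁ = 1/200 - 1/352 = 2.159091e-03 K⁻¹
Step 4: ln(k₂/k₁) = -133100/8.314 × 2.159091e-03 = -34.56519
Step 5: k₂ = k₁ × exp(-34.56519) = 1.888e-01 × 9.73932e-16 = 1.839e-16 s⁻¹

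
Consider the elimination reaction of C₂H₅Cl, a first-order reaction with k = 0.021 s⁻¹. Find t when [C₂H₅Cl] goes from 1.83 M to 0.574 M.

55.21 s

Step 1: For first-order: t = ln([C₂H₅Cl]₀/[C₂H₅Cl])/k
Step 2: t = ln(1.83/0.574)/0.021
Step 3: t = ln(3.188)/0.021
Step 4: t = 1.159/0.021 = 55.21 s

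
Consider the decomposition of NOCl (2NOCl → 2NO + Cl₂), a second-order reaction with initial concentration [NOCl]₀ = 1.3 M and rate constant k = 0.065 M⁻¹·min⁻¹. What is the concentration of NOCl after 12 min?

0.6455 M

Step 1: For a second-order reaction: 1/[NOCl] = 1/[NOCl]₀ + kt
Step 2: 1/[NOCl] = 1/1.3 + 0.065 × 12
Step 3: 1/[NOCl] = 0.7692 + 0.78 = 1.549
Step 4: [NOCl] = 1/1.549 = 0.6455 M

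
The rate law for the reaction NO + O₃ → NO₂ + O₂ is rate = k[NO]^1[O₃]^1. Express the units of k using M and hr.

M⁻¹·hr⁻¹

Step 1: Overall order = 1 + 1 = 2.
Step 2: rate has units M·hr⁻¹; [NO]^1[O₃]^1 has units M^2.
Step 3: k = rate/([NO]^1[O₃]^1), so units of k = M^(1-2)·hr⁻¹ = M⁻¹·hr⁻¹.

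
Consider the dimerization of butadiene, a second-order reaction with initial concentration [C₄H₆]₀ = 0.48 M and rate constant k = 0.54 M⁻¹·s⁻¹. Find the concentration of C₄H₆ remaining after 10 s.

0.1336 M

Step 1: For a second-order reaction: 1/[C₄H₆] = 1/[C₄H₆]₀ + kt
Step 2: 1/[C₄H₆] = 1/0.48 + 0.54 × 10
Step 3: 1/[C₄H₆] = 2.083 + 5.4 = 7.483
Step 4: [C₄H₆] = 1/7.483 = 0.1336 M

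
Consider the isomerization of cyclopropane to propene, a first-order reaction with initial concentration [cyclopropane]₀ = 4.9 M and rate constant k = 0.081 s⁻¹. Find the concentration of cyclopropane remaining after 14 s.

1.577 M

Step 1: For a first-order reaction: [cyclopropane] = [cyclopropane]₀ × e^(-kt)
Step 2: [cyclopropane] = 4.9 × e^(-0.081 × 14)
Step 3: [cyclopropane] = 4.9 × e^(-1.134)
Step 4: [cyclopropane] = 4.9 × 0.321744 = 1.577 M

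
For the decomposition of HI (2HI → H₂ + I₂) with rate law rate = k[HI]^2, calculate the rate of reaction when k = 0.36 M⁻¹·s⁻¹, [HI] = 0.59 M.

0.1253 M/s

Step 1: Identify the rate law: rate = k[HI]^2
Step 2: Substitute values: rate = 0.36 × (0.59)^2
Step 3: Calculate: rate = 0.36 × 0.3481 = 0.125316 M/s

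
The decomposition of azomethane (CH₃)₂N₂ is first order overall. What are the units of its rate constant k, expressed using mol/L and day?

day⁻¹

Step 1: For overall order n, rate = k × (concentration)^n.
Step 2: Rate has units mol/L·day⁻¹; concentration term has units (mol/L)^1.
Step 3: k = rate / (concentration)^n, so units of k = (mol/L)^(1-1)·day⁻¹ = day⁻¹.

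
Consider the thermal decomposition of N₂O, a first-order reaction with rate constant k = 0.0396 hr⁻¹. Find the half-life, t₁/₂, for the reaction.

17.5 hr

Step 1: For a first-order reaction, t₁/₂ = ln(2)/k
Step 2: t₁/₂ = ln(2)/0.0396
Step 3: t₁/₂ = 0.6931/0.0396 = 17.5 hr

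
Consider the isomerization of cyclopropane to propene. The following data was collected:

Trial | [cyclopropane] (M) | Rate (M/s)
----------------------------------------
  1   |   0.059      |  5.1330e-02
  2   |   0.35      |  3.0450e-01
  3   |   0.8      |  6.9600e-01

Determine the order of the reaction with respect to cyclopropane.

first order (1)

Step 1: Compare trials to find order n where rate₂/rate₁ = ([cyclopropane]₂/[cyclopropane]₁)^n
Step 2: rate₂/rate₁ = 3.0450e-01/5.1330e-02 = 5.932
Step 3: [cyclopropane]₂/[cyclopropane]₁ = 0.35/0.059 = 5.932
Step 4: n = ln(5.932)/ln(5.932) = 1.00 ≈ 1
Step 5: The reaction is first order in cyclopropane.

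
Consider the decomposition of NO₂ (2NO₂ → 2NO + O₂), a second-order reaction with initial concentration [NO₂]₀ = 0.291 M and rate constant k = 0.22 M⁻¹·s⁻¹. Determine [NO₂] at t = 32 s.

0.09545 M

Step 1: For a second-order reaction: 1/[NO₂] = 1/[NO₂]₀ + kt
Step 2: 1/[NO₂] = 1/0.291 + 0.22 × 32
Step 3: 1/[NO₂] = 3.436 + 7.04 = 10.48
Step 4: [NO₂] = 1/10.48 = 0.09545 M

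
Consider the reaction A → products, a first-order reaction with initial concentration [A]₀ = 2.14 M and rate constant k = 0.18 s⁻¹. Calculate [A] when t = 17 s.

0.1003 M

Step 1: For a first-order reaction: [A] = [A]₀ × e^(-kt)
Step 2: [A] = 2.14 × e^(-0.18 × 17)
Step 3: [A] = 2.14 × e^(-3.06)
Step 4: [A] = 2.14 × 0.0468877 = 0.1003 M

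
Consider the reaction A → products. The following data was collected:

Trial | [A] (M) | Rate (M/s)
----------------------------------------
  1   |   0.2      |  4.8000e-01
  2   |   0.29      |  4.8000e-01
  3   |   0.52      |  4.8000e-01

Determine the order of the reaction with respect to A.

zeroth order (0)

Step 1: Compare trials - when concentration changes, rate stays constant.
Step 2: rate₂/rate₁ = 4.8000e-01/4.8000e-01 = 1
Step 3: [A]₂/[A]₁ = 0.29/0.2 = 1.45
Step 4: Since rate ratio ≈ (conc ratio)^0, the reaction is zeroth order.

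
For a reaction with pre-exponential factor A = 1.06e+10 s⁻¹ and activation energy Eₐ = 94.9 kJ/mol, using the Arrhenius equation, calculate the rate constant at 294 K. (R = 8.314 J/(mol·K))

1.46e-07 s⁻¹

Step 1: Use the Arrhenius equation: k = A × exp(-Eₐ/RT)
Step 2: Convert Eₐ to J/mol: 94.9 kJ/mol = 94900 J/mol
Step 3: Calculate the exponent: -Eₐ/(RT) = -94900/(8.314 × 294) = -38.82477
Step 4: k = 1.06e+10 × exp(-38.82477)
Step 5: k = 1.06e+10 × 1.37599e-17 = 1.4585e-07 s⁻¹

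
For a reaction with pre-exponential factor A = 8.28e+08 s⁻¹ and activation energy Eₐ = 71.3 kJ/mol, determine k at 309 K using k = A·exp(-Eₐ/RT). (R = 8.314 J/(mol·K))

7.32e-04 s⁻¹

Step 1: Use the Arrhenius equation: k = A × exp(-Eₐ/RT)
Step 2: Convert Eₐ to J/mol: 71.3 kJ/mol = 71300 J/mol
Step 3: Calculate the exponent: -Eₐ/(RT) = -71300/(8.314 × 309) = -27.75371
Step 4: k = 8.28e+08 × exp(-27.75371)
Step 5: k = 8.28e+08 × 8.84539e-13 = 7.3240e-04 s⁻¹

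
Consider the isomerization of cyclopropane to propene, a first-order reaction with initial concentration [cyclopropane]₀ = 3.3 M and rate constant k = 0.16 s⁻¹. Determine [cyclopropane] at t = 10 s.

0.6663 M

Step 1: For a first-order reaction: [cyclopropane] = [cyclopropane]₀ × e^(-kt)
Step 2: [cyclopropane] = 3.3 × e^(-0.16 × 10)
Step 3: [cyclopropane] = 3.3 × e^(-1.6)
Step 4: [cyclopropane] = 3.3 × 0.201897 = 0.6663 M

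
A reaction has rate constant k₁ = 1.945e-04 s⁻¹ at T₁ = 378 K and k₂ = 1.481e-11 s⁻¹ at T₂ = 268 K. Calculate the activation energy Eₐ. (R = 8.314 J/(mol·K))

125.5 kJ/mol

Step 1: Use the two-temperature Arrhenius form: ln(k₂/k₁) = -Eₐ/R × (1/T₂ - 1/T₁)
Step 2: ln(k₂/k₁) = ln(1.481e-11/1.945e-04) = ln(7.6144e-08) = -16.3906
Step 3: 1/T₂ - 1/T₁ = 1/268 - 1/378 = 1.085841e-03 K⁻¹
Step 4: Eₐ = -R × ln(k₂/k₁) / (1/T₂ - 1/T₁) = -8.314 × -16.3906 / 1.085841e-03
Step 5: Eₐ = 1.2550e+05 J/mol = 125.5 kJ/mol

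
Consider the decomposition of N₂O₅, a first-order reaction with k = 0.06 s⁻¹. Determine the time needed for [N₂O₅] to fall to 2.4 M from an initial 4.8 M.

11.55 s

Step 1: For first-order: t = ln([N₂O₅]₀/[N₂O₅])/k
Step 2: t = ln(4.8/2.4)/0.06
Step 3: t = ln(2)/0.06
Step 4: t = 0.6931/0.06 = 11.55 s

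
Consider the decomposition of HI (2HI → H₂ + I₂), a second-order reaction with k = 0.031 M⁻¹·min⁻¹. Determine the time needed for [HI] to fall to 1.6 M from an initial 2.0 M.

4.032 min

Step 1: For second-order: t = (1/[HI] - 1/[HI]₀)/k
Step 2: t = (1/1.6 - 1/2.0)/0.031
Step 3: t = (0.625 - 0.5)/0.031
Step 4: t = 0.125/0.031 = 4.032 min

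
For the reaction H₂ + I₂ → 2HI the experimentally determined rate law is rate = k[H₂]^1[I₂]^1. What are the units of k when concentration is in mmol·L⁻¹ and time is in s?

(mmol·L⁻¹)⁻¹·s⁻¹

Step 1: Overall order = 1 + 1 = 2.
Step 2: rate has units mmol·L⁻¹·s⁻¹; [H₂]^1[I₂]^1 has units (mmol·L⁻¹)^2.
Step 3: k = rate/([H₂]^1[I₂]^1), so units of k = (mmol·L⁻¹)^(1-2)·s⁻¹ = (mmol·L⁻¹)⁻¹·s⁻¹.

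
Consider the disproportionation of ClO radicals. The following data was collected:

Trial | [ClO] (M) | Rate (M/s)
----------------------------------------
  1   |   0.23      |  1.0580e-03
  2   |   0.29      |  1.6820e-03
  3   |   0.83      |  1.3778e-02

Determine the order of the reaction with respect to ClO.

second order (2)

Step 1: Compare trials to find order n where rate₂/rate₁ = ([ClO]₂/[ClO]₁)^n
Step 2: rate₂/rate₁ = 1.6820e-03/1.0580e-03 = 1.59
Step 3: [ClO]₂/[ClO]₁ = 0.29/0.23 = 1.261
Step 4: n = ln(1.59)/ln(1.261) = 2.00 ≈ 2
Step 5: The reaction is second order in ClO.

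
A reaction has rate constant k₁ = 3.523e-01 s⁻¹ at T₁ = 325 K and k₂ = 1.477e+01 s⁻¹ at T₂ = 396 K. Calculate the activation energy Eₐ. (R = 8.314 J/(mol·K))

56.3 kJ/mol

Step 1: Use the two-temperature Arrhenius form: ln(k₂/k₁) = -Eₐ/R × (1/T₂ - 1/T₁)
Step 2: ln(k₂/k₁) = ln(1.477e+01/3.523e-01) = ln(41.9245) = 3.73587
Step 3: 1/T₂ - 1/T₁ = 1/396 - 1/325 = -5.516706e-04 K⁻¹
Step 4: Eₐ = -R × ln(k₂/k₁) / (1/T₂ - 1/T₁) = -8.314 × 3.73587 / -5.516706e-04
Step 5: Eₐ = 5.6302e+04 J/mol = 56.3 kJ/mol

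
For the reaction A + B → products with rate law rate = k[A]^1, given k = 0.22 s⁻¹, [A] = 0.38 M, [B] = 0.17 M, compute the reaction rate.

0.0836 M/s

Step 1: The rate law is rate = k[A]^1
Step 2: Note that the rate does not depend on [B] (zero order in B).
Step 3: rate = 0.22 × (0.38)^1 = 0.0836 M/s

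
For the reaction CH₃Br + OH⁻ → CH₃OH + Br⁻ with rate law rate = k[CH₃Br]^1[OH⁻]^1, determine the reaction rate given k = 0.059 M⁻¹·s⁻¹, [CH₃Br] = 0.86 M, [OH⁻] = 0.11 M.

0.005581 M/s

Step 1: The rate law is rate = k[CH₃Br]^1[OH⁻]^1
Step 2: Substitute: rate = 0.059 × (0.86)^1 × (0.11)^1
Step 3: rate = 0.059 × 0.86 × 0.11 = 0.0055814 M/s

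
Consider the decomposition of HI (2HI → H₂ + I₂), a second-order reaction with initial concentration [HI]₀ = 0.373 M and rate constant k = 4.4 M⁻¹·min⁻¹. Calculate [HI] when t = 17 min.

0.01291 M

Step 1: For a second-order reaction: 1/[HI] = 1/[HI]₀ + kt
Step 2: 1/[HI] = 1/0.373 + 4.4 × 17
Step 3: 1/[HI] = 2.681 + 74.8 = 77.48
Step 4: [HI] = 1/77.48 = 0.01291 M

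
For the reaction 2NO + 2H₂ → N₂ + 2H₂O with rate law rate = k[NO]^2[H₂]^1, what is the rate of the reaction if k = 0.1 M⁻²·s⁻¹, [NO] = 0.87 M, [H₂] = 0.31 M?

0.02346 M/s

Step 1: The rate law is rate = k[NO]^2[H₂]^1
Step 2: Substitute: rate = 0.1 × (0.87)^2 × (0.31)^1
Step 3: rate = 0.1 × 0.7569 × 0.31 = 0.0234639 M/s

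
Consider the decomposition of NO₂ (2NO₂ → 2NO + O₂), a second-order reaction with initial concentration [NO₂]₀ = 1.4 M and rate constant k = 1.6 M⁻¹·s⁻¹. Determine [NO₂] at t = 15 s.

0.04046 M

Step 1: For a second-order reaction: 1/[NO₂] = 1/[NO₂]₀ + kt
Step 2: 1/[NO₂] = 1/1.4 + 1.6 × 15
Step 3: 1/[NO₂] = 0.7143 + 24 = 24.71
Step 4: [NO₂] = 1/24.71 = 0.04046 M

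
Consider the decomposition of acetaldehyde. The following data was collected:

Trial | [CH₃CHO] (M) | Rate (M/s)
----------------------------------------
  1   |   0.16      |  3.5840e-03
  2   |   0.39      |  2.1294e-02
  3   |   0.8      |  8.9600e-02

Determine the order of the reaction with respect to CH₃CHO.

second order (2)

Step 1: Compare trials to find order n where rate₂/rate₁ = ([CH₃CHO]₂/[CH₃CHO]₁)^n
Step 2: rate₂/rate₁ = 2.1294e-02/3.5840e-03 = 5.941
Step 3: [CH₃CHO]₂/[CH₃CHO]₁ = 0.39/0.16 = 2.438
Step 4: n = ln(5.941)/ln(2.438) = 2.00 ≈ 2
Step 5: The reaction is second order in CH₃CHO.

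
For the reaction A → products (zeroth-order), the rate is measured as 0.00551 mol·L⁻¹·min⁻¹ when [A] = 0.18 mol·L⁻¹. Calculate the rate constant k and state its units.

0.00551 mol·L⁻¹·min⁻¹

Step 1: For a zeroth-order reaction, rate = k (independent of concentration).
Step 2: k = rate = 0.00551 mol·L⁻¹·min⁻¹.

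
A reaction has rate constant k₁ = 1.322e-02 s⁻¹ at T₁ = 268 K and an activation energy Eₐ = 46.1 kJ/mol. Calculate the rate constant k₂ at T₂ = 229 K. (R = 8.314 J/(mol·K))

3.899e-04 s⁻¹

Step 1: Use the two-temperature Arrhenius form: ln(k₂/k₁) = -Eₐ/R × (1/T₂ - 1/T₁)
Step 2: Convert Eₐ to J/mol: 46.1 kJ/mol = 46100 J/mol
Step 3: 1/T₂ - 1/T₁ = 1/229 - 1/268 = 6.354689e-04 K⁻¹
Step 4: ln(k₂/k₁) = -46100/8.314 × 6.354689e-04 = -3.52359
Step 5: k₂ = k₁ × exp(-3.52359) = 1.322e-02 × 2.94934e-02 = 3.899e-04 s⁻¹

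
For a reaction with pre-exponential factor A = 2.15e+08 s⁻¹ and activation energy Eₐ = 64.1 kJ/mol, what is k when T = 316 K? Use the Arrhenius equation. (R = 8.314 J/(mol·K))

5.45e-03 s⁻¹

Step 1: Use the Arrhenius equation: k = A × exp(-Eₐ/RT)
Step 2: Convert Eₐ to J/mol: 64.1 kJ/mol = 64100 J/mol
Step 3: Calculate the exponent: -Eₐ/(RT) = -64100/(8.314 × 316) = -24.39838
Step 4: k = 2.15e+08 × exp(-24.39838)
Step 5: k = 2.15e+08 × 2.53465e-11 = 5.4495e-03 s⁻¹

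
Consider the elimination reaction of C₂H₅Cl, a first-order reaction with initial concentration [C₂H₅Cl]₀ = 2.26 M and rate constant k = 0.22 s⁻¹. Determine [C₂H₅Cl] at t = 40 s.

0.0003407 M

Step 1: For a first-order reaction: [C₂H₅Cl] = [C₂H₅Cl]₀ × e^(-kt)
Step 2: [C₂H₅Cl] = 2.26 × e^(-0.22 × 40)
Step 3: [C₂H₅Cl] = 2.26 × e^(-8.8)
Step 4: [C₂H₅Cl] = 2.26 × 0.000150733 = 0.0003407 M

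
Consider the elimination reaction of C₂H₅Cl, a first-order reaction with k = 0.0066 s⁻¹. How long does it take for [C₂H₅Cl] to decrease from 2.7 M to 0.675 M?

210 s

Step 1: For first-order: t = ln([C₂H₅Cl]₀/[C₂H₅Cl])/k
Step 2: t = ln(2.7/0.675)/0.0066
Step 3: t = ln(4)/0.0066
Step 4: t = 1.386/0.0066 = 210 s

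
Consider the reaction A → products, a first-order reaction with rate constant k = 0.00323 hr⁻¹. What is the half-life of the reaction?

214.6 hr

Step 1: For a first-order reaction, t₁/₂ = ln(2)/k
Step 2: t₁/₂ = ln(2)/0.00323
Step 3: t₁/₂ = 0.6931/0.00323 = 214.6 hr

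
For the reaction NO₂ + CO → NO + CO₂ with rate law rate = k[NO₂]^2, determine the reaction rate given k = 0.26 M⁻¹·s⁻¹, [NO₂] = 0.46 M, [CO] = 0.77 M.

0.05502 M/s

Step 1: The rate law is rate = k[NO₂]^2
Step 2: Note that the rate does not depend on [CO] (zero order in CO).
Step 3: rate = 0.26 × (0.46)^2 = 0.055016 M/s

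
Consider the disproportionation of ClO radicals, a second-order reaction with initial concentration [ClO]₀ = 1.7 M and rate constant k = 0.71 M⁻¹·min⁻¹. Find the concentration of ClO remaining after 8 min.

0.1595 M

Step 1: For a second-order reaction: 1/[ClO] = 1/[ClO]₀ + kt
Step 2: 1/[ClO] = 1/1.7 + 0.71 × 8
Step 3: 1/[ClO] = 0.5882 + 5.68 = 6.268
Step 4: [ClO] = 1/6.268 = 0.1595 M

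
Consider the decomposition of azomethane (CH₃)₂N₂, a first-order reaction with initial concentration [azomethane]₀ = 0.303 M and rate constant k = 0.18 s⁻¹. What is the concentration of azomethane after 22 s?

0.005776 M

Step 1: For a first-order reaction: [azomethane] = [azomethane]₀ × e^(-kt)
Step 2: [azomethane] = 0.303 × e^(-0.18 × 22)
Step 3: [azomethane] = 0.303 × e^(-3.96)
Step 4: [azomethane] = 0.303 × 0.0190631 = 0.005776 M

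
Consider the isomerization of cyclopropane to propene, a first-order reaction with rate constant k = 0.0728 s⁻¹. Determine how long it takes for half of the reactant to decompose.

9.521 s

Step 1: For a first-order reaction, t₁/₂ = ln(2)/k
Step 2: t₁/₂ = ln(2)/0.0728
Step 3: t₁/₂ = 0.6931/0.0728 = 9.521 s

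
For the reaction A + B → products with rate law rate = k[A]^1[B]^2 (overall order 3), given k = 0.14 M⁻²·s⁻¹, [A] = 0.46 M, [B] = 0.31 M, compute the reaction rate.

0.006189 M/s

Step 1: The rate law is rate = k[A]^1[B]^2, overall order = 1+2 = 3
Step 2: Substitute values: rate = 0.14 × (0.46)^1 × (0.31)^2
Step 3: rate = 0.14 × 0.46 × 0.0961 = 0.00618884 M/s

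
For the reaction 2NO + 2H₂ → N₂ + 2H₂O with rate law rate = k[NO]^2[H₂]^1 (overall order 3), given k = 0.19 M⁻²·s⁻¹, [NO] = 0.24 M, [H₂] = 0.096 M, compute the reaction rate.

0.001051 M/s

Step 1: The rate law is rate = k[NO]^2[H₂]^1, overall order = 2+1 = 3
Step 2: Substitute values: rate = 0.19 × (0.24)^2 × (0.096)^1
Step 3: rate = 0.19 × 0.0576 × 0.096 = 0.00105062 M/s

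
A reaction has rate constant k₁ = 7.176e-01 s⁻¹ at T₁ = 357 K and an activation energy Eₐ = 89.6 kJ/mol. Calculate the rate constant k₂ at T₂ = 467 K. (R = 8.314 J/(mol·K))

8.790e+02 s⁻¹

Step 1: Use the two-temperature Arrhenius form: ln(k₂/k₁) = -Eₐ/R × (1/T₂ - 1/T₁)
Step 2: Convert Eₐ to J/mol: 89.6 kJ/mol = 89600 J/mol
Step 3: 1/T₂ - 1/T₁ = 1/467 - 1/357 = -6.597928e-04 K⁻¹
Step 4: ln(k₂/k₁) = -89600/8.314 × -6.597928e-04 = 7.11059
Step 5: k₂ = k₁ × exp(7.11059) = 7.176e-01 × 1.22487e+03 = 8.790e+02 s⁻¹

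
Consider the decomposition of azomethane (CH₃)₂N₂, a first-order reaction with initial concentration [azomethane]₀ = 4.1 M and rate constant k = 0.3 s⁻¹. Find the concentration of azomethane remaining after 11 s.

0.1512 M

Step 1: For a first-order reaction: [azomethane] = [azomethane]₀ × e^(-kt)
Step 2: [azomethane] = 4.1 × e^(-0.3 × 11)
Step 3: [azomethane] = 4.1 × e^(-3.3)
Step 4: [azomethane] = 4.1 × 0.0368832 = 0.1512 M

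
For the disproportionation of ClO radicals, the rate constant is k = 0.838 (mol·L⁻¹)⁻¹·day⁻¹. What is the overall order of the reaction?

second order (2)

Step 1: The units of k for an nth-order reaction are (concentration)^(1-n)·(time)⁻¹.
Step 2: Here k has units (mol·L⁻¹)⁻¹·day⁻¹, so the concentration exponent is -1.
Step 3: 1 - n = -1 ⇒ n = 2. The reaction is second order.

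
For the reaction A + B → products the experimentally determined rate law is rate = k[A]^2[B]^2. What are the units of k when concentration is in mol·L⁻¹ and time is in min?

(mol·L⁻¹)⁻³·min⁻¹

Step 1: Overall order = 2 + 2 = 4.
Step 2: rate has units mol·L⁻¹·min⁻¹; [A]^2[B]^2 has units (mol·L⁻¹)^4.
Step 3: k = rate/([A]^2[B]^2), so units of k = (mol·L⁻¹)^(1-4)·min⁻¹ = (mol·L⁻¹)⁻³·min⁻¹.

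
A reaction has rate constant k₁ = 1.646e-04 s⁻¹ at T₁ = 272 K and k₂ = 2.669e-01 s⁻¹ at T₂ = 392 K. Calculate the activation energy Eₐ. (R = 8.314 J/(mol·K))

54.6 kJ/mol

Step 1: Use the two-temperature Arrhenius form: ln(k₂/k₁) = -Eₐ/R × (1/T₂ - 1/T₁)
Step 2: ln(k₂/k₁) = ln(2.669e-01/1.646e-04) = ln(1621.51) = 7.39111
Step 3: 1/T₂ - 1/T₁ = 1/392 - 1/272 = -1.125450e-03 K⁻¹
Step 4: Eₐ = -R × ln(k₂/k₁) / (1/T₂ - 1/T₁) = -8.314 × 7.39111 / -1.125450e-03
Step 5: Eₐ = 5.4600e+04 J/mol = 54.6 kJ/mol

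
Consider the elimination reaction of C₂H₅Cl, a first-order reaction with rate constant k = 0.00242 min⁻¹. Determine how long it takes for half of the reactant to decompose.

286.4 min

Step 1: For a first-order reaction, t₁/₂ = ln(2)/k
Step 2: t₁/₂ = ln(2)/0.00242
Step 3: t₁/₂ = 0.6931/0.00242 = 286.4 min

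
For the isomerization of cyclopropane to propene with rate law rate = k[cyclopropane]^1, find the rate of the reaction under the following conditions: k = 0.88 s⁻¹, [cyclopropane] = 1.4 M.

1.232 M/s

Step 1: Identify the rate law: rate = k[cyclopropane]^1
Step 2: Substitute values: rate = 0.88 × (1.4)^1
Step 3: Calculate: rate = 0.88 × 1.4 = 1.232 M/s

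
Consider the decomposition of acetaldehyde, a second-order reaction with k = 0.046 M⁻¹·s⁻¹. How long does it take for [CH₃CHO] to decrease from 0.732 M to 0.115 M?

159.3 s

Step 1: For second-order: t = (1/[CH₃CHO] - 1/[CH₃CHO]₀)/k
Step 2: t = (1/0.115 - 1/0.732)/0.046
Step 3: t = (8.696 - 1.366)/0.046
Step 4: t = 7.33/0.046 = 159.3 s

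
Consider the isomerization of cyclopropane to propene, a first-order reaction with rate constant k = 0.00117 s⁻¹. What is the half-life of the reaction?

592.4 s

Step 1: For a first-order reaction, t₁/₂ = ln(2)/k
Step 2: t₁/₂ = ln(2)/0.00117
Step 3: t₁/₂ = 0.6931/0.00117 = 592.4 s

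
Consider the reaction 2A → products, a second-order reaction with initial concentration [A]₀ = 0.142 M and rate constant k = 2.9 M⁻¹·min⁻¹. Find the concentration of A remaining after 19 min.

0.01609 M

Step 1: For a second-order reaction: 1/[A] = 1/[A]₀ + kt
Step 2: 1/[A] = 1/0.142 + 2.9 × 19
Step 3: 1/[A] = 7.042 + 55.1 = 62.14
Step 4: [A] = 1/62.14 = 0.01609 M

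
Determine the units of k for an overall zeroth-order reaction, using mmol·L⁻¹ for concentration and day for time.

mmol·L⁻¹·day⁻¹

Step 1: For overall order n, rate = k × (concentration)^n.
Step 2: Rate has units mmol·L⁻¹·day⁻¹; concentration term has units (mmol·L⁻¹)^0.
Step 3: k = rate / (concentration)^n, so units of k = (mmol·L⁻¹)^(1-0)·day⁻¹ = mmol·L⁻¹·day⁻¹.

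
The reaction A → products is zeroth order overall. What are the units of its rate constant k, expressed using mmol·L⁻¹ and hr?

mmol·L⁻¹·hr⁻¹

Step 1: For overall order n, rate = k × (concentration)^n.
Step 2: Rate has units mmol·L⁻¹·hr⁻¹; concentration term has units (mmol·L⁻¹)^0.
Step 3: k = rate / (concentration)^n, so units of k = (mmol·L⁻¹)^(1-0)·hr⁻¹ = mmol·L⁻¹·hr⁻¹.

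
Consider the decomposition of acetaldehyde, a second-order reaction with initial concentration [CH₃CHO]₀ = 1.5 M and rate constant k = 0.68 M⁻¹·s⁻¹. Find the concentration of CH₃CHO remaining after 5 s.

0.2459 M

Step 1: For a second-order reaction: 1/[CH₃CHO] = 1/[CH₃CHO]₀ + kt
Step 2: 1/[CH₃CHO] = 1/1.5 + 0.68 × 5
Step 3: 1/[CH₃CHO] = 0.6667 + 3.4 = 4.067
Step 4: [CH₃CHO] = 1/4.067 = 0.2459 M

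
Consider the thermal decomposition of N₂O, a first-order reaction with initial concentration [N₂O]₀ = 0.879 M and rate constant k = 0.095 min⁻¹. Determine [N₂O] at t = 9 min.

0.3738 M

Step 1: For a first-order reaction: [N₂O] = [N₂O]₀ × e^(-kt)
Step 2: [N₂O] = 0.879 × e^(-0.095 × 9)
Step 3: [N₂O] = 0.879 × e^(-0.855)
Step 4: [N₂O] = 0.879 × 0.425283 = 0.3738 M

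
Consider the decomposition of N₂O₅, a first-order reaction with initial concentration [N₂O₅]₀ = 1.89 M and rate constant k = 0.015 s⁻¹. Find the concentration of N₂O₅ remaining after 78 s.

0.5866 M

Step 1: For a first-order reaction: [N₂O₅] = [N₂O₅]₀ × e^(-kt)
Step 2: [N₂O₅] = 1.89 × e^(-0.015 × 78)
Step 3: [N₂O₅] = 1.89 × e^(-1.17)
Step 4: [N₂O₅] = 1.89 × 0.310367 = 0.5866 M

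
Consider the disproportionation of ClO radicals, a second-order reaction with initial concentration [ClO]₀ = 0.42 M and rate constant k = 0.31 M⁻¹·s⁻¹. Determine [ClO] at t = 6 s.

0.2358 M

Step 1: For a second-order reaction: 1/[ClO] = 1/[ClO]₀ + kt
Step 2: 1/[ClO] = 1/0.42 + 0.31 × 6
Step 3: 1/[ClO] = 2.381 + 1.86 = 4.241
Step 4: [ClO] = 1/4.241 = 0.2358 M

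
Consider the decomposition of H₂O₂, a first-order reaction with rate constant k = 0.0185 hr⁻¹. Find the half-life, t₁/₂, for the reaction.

37.47 hr

Step 1: For a first-order reaction, t₁/₂ = ln(2)/k
Step 2: t₁/₂ = ln(2)/0.0185
Step 3: t₁/₂ = 0.6931/0.0185 = 37.47 hr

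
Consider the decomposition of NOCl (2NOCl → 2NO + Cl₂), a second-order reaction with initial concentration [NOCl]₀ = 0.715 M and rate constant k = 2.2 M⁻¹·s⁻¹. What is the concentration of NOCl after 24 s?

0.01845 M

Step 1: For a second-order reaction: 1/[NOCl] = 1/[NOCl]₀ + kt
Step 2: 1/[NOCl] = 1/0.715 + 2.2 × 24
Step 3: 1/[NOCl] = 1.399 + 52.8 = 54.2
Step 4: [NOCl] = 1/54.2 = 0.01845 M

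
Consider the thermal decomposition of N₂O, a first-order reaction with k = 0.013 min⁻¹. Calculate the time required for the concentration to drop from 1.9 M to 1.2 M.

35.35 min

Step 1: For first-order: t = ln([N₂O]₀/[N₂O])/k
Step 2: t = ln(1.9/1.2)/0.013
Step 3: t = ln(1.583)/0.013
Step 4: t = 0.4595/0.013 = 35.35 min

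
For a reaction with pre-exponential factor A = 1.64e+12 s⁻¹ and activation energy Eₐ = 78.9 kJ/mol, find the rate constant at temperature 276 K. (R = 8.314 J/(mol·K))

1.91e-03 s⁻¹

Step 1: Use the Arrhenius equation: k = A × exp(-Eₐ/RT)
Step 2: Convert Eₐ to J/mol: 78.9 kJ/mol = 78900 J/mol
Step 3: Calculate the exponent: -Eₐ/(RT) = -78900/(8.314 × 276) = -34.38412
Step 4: k = 1.64e+12 × exp(-34.38412)
Step 5: k = 1.64e+12 × 1.16726e-15 = 1.9143e-03 s⁻¹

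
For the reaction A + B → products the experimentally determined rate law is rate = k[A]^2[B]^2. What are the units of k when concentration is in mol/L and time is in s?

(mol/L)⁻³·s⁻¹

Step 1: Overall order = 2 + 2 = 4.
Step 2: rate has units mol/L·s⁻¹; [A]^2[B]^2 has units (mol/L)^4.
Step 3: k = rate/([A]^2[B]^2), so units of k = (mol/L)^(1-4)·s⁻¹ = (mol/L)⁻³·s⁻¹.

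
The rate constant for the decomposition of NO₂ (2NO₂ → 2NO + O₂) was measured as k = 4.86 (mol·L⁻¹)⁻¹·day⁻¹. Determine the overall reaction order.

second order (2)

Step 1: The units of k for an nth-order reaction are (concentration)^(1-n)·(time)⁻¹.
Step 2: Here k has units (mol·L⁻¹)⁻¹·day⁻¹, so the concentration exponent is -1.
Step 3: 1 - n = -1 ⇒ n = 2. The reaction is second order.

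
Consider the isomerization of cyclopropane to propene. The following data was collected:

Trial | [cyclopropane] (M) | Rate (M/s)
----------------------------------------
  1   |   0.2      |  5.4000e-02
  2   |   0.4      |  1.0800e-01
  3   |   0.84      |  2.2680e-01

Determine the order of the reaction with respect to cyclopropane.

first order (1)

Step 1: Compare trials to find order n where rate₂/rate₁ = ([cyclopropane]₂/[cyclopropane]₁)^n
Step 2: rate₂/rate₁ = 1.0800e-01/5.4000e-02 = 2
Step 3: [cyclopropane]₂/[cyclopropane]₁ = 0.4/0.2 = 2
Step 4: n = ln(2)/ln(2) = 1.00 ≈ 1
Step 5: The reaction is first order in cyclopropane.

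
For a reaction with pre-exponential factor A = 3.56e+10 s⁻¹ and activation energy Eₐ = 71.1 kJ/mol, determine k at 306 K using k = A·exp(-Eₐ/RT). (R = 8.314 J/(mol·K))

2.60e-02 s⁻¹

Step 1: Use the Arrhenius equation: k = A × exp(-Eₐ/RT)
Step 2: Convert Eₐ to J/mol: 71.1 kJ/mol = 71100 J/mol
Step 3: Calculate the exponent: -Eₐ/(RT) = -71100/(8.314 × 306) = -27.94719
Step 4: k = 3.56e+10 × exp(-27.94719)
Step 5: k = 3.56e+10 × 7.28936e-13 = 2.5950e-02 s⁻¹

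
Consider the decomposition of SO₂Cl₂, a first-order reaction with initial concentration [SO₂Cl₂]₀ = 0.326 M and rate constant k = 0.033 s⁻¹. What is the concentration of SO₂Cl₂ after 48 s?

0.06688 M

Step 1: For a first-order reaction: [SO₂Cl₂] = [SO₂Cl₂]₀ × e^(-kt)
Step 2: [SO₂Cl₂] = 0.326 × e^(-0.033 × 48)
Step 3: [SO₂Cl₂] = 0.326 × e^(-1.584)
Step 4: [SO₂Cl₂] = 0.326 × 0.205153 = 0.06688 M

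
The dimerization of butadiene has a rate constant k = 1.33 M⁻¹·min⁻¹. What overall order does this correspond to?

second order (2)

Step 1: The units of k for an nth-order reaction are (concentration)^(1-n)·(time)⁻¹.
Step 2: Here k has units M⁻¹·min⁻¹, so the concentration exponent is -1.
Step 3: 1 - n = -1 ⇒ n = 2. The reaction is second order.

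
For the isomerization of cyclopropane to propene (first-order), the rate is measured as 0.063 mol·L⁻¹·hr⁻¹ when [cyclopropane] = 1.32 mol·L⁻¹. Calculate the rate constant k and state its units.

0.04773 hr⁻¹

Step 1: rate = k[cyclopropane]^1, so k = rate / [cyclopropane]^1.
Step 2: k = 0.063 / (1.32)^1 = 0.063 / 1.32.
Step 3: k = 0.04773 hr⁻¹.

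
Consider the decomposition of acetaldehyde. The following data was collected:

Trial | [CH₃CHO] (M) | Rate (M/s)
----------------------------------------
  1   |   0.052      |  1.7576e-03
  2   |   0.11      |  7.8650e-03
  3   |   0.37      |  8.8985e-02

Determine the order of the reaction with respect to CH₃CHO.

second order (2)

Step 1: Compare trials to find order n where rate₂/rate₁ = ([CH₃CHO]₂/[CH₃CHO]₁)^n
Step 2: rate₂/rate₁ = 7.8650e-03/1.7576e-03 = 4.475
Step 3: [CH₃CHO]₂/[CH₃CHO]₁ = 0.11/0.052 = 2.115
Step 4: n = ln(4.475)/ln(2.115) = 2.00 ≈ 2
Step 5: The reaction is second order in CH₃CHO.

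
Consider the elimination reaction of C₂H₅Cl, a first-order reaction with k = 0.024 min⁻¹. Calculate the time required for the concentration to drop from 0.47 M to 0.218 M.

32.01 min

Step 1: For first-order: t = ln([C₂H₅Cl]₀/[C₂H₅Cl])/k
Step 2: t = ln(0.47/0.218)/0.024
Step 3: t = ln(2.156)/0.024
Step 4: t = 0.7682/0.024 = 32.01 min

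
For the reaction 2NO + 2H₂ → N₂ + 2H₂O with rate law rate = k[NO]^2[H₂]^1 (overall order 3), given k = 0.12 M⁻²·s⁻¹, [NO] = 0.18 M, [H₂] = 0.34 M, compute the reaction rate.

0.001322 M/s

Step 1: The rate law is rate = k[NO]^2[H₂]^1, overall order = 2+1 = 3
Step 2: Substitute values: rate = 0.12 × (0.18)^2 × (0.34)^1
Step 3: rate = 0.12 × 0.0324 × 0.34 = 0.00132192 M/s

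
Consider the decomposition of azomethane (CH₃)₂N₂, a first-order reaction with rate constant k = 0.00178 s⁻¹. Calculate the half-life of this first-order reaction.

389.4 s

Step 1: For a first-order reaction, t₁/₂ = ln(2)/k
Step 2: t₁/₂ = ln(2)/0.00178
Step 3: t₁/₂ = 0.6931/0.00178 = 389.4 s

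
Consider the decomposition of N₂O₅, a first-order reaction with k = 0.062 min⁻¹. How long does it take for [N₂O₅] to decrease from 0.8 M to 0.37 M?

12.44 min

Step 1: For first-order: t = ln([N₂O₅]₀/[N₂O₅])/k
Step 2: t = ln(0.8/0.37)/0.062
Step 3: t = ln(2.162)/0.062
Step 4: t = 0.7711/0.062 = 12.44 min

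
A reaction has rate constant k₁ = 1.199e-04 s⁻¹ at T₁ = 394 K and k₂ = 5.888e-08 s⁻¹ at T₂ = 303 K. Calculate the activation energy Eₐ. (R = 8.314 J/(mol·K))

83.1 kJ/mol

Step 1: Use the two-temperature Arrhenius form: ln(k₂/k₁) = -Eₐ/R × (1/T₂ - 1/T₁)
Step 2: ln(k₂/k₁) = ln(5.888e-08/1.199e-04) = ln(0.000491076) = -7.61891
Step 3: 1/T₂ - 1/T₁ = 1/303 - 1/394 = 7.622590e-04 K⁻¹
Step 4: Eₐ = -R × ln(k₂/k₁) / (1/T₂ - 1/T₁) = -8.314 × -7.61891 / 7.622590e-04
Step 5: Eₐ = 8.3100e+04 J/mol = 83.1 kJ/mol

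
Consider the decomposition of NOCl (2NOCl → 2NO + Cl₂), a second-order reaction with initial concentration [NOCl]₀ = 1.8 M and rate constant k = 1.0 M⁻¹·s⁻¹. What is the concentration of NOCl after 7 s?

0.1324 M

Step 1: For a second-order reaction: 1/[NOCl] = 1/[NOCl]₀ + kt
Step 2: 1/[NOCl] = 1/1.8 + 1.0 × 7
Step 3: 1/[NOCl] = 0.5556 + 7 = 7.556
Step 4: [NOCl] = 1/7.556 = 0.1324 M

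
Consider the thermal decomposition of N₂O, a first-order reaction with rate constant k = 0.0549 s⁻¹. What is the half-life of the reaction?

12.63 s

Step 1: For a first-order reaction, t₁/₂ = ln(2)/k
Step 2: t₁/₂ = ln(2)/0.0549
Step 3: t₁/₂ = 0.6931/0.0549 = 12.63 s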